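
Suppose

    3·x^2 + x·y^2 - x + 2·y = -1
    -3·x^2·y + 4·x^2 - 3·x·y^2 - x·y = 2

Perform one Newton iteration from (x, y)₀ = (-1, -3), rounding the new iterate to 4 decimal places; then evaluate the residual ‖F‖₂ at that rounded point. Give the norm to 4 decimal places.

10.2240

At (-1, -3): F = (-10.0000, 35.0000).
Jacobian J = [[6·x + y^2 - 1, 2·x·y + 2], [-6·x·y + 8·x - 3·y^2 - y, -3·x^2 - 6·x·y - x]].
At the point, J = [[2.0000, 8.0000], [-50.0000, -20.0000]] (det J = 360.0000).
Solving J·Δ = −F gives Δ = (0.2222, 1.1944).
Then the next iterate is (x, y)₁ = (-0.7778, -1.8056).
Re-evaluating at (-0.7778, -1.8056): F = (-2.554258, 9.899843), so ‖F‖₂ = 10.2240.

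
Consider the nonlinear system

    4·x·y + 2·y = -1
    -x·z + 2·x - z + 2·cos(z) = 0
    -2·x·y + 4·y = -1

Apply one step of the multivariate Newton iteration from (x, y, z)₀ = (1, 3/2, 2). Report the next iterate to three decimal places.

(1.133, -0.300, 1.258)

At (1, 3/2, 2): F = (10.000, -2.83229, 4.000).
Jacobian J = [[4·y, 4·x + 2, 0], [-z + 2, 0, -x - 2·sin(z) - 1], [-2·y, -2·x + 4, 0]].
At the point, J = [[6.000, 6.000, 0.000], [0.000, 0.000, -3.81859], [-3.000, 2.000, 0.000]] (det J = 114.55785).
Solving J·Δ = −F gives Δ = (0.133, -1.800, -0.742).
Then the next iterate is (x, y, z)₁ = (1.133, -0.300, 1.258).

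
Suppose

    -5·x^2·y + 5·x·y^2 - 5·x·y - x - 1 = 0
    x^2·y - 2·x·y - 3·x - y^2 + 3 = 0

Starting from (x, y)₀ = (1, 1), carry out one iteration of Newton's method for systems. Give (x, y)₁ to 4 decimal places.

At (1, 1): F = (-7.0000, -2.0000).
Jacobian J = [[-10·x·y + 5·y^2 - 5·y - 1, -5·x^2 + 10·x·y - 5·x], [2·x·y - 2·y - 3, x^2 - 2·x - 2·y]].
At the point, J = [[-11.0000, 0.0000], [-3.0000, -3.0000]] (det J = 33.0000).
Solving J·Δ = −F gives Δ = (-0.6364, -0.0303).
Then the next iterate is (x, y)₁ = (0.3636, 0.9697).

(0.3636, 0.9697)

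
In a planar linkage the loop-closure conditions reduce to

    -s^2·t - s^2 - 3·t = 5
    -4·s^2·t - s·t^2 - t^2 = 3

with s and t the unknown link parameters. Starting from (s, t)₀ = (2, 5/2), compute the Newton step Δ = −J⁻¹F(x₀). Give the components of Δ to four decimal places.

At (2, 5/2): F = (-26.5000, -61.7500).
Jacobian J = [[-2·s·t - 2·s, -s^2 - 3], [-8·s·t - t^2, -4·s^2 - 2·s·t - 2·t]].
At the point, J = [[-14.0000, -7.0000], [-46.2500, -31.0000]] (det J = 110.2500).
Solving J·Δ = −F gives Δ = (-3.5306, 3.2755).

(-3.5306, 3.2755)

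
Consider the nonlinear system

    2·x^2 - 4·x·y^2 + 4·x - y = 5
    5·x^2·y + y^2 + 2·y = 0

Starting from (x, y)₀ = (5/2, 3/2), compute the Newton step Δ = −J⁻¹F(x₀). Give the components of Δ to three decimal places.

(-1.027, -0.375)

At (5/2, 3/2): F = (-6.500, 52.125).
Jacobian J = [[4·x - 4·y^2 + 4, -8·x·y - 1], [10·x·y, 5·x^2 + 2·y + 2]].
At the point, J = [[5.000, -31.000], [37.500, 36.250]] (det J = 1343.750).
Solving J·Δ = −F gives Δ = (-1.027, -0.375).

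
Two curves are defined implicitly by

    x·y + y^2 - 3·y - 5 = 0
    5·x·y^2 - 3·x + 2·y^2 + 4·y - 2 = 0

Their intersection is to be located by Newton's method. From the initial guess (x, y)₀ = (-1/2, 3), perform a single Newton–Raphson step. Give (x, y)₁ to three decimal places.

(-0.735, 5.882)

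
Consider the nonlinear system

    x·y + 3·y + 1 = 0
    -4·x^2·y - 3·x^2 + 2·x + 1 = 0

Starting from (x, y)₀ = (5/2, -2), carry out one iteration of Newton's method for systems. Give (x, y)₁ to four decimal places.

(2.9581, -0.0152)

At (5/2, -2): F = (-10.0000, 37.2500).
Jacobian J = [[y, x + 3], [-8·x·y - 6·x + 2, -4·x^2]].
At the point, J = [[-2.0000, 5.5000], [27.0000, -25.0000]] (det J = -98.5000).
Solving J·Δ = −F gives Δ = (0.4581, 1.9848).
Then the next iterate is (x, y)₁ = (2.9581, -0.0152).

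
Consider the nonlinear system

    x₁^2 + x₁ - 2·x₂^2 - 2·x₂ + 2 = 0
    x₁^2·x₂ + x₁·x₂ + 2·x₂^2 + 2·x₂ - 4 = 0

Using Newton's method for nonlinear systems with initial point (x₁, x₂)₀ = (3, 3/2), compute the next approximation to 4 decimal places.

At (3, 3/2): F = (6.5000, 21.5000).
Jacobian J = [[2·x₁ + 1, -4·x₂ - 2], [2·x₁·x₂ + x₂, x₁^2 + x₁ + 4·x₂ + 2]].
At the point, J = [[7.0000, -8.0000], [10.5000, 20.0000]] (det J = 224.0000).
Solving J·Δ = −F gives Δ = (-1.3482, -0.3672).
Then the next iterate is (x₁, x₂)₁ = (1.6518, 1.1328).

(1.6518, 1.1328)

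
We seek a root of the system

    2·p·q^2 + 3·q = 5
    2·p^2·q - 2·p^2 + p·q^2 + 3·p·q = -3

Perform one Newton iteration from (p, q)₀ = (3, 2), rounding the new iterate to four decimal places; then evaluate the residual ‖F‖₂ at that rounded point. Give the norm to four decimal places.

17.3380

At (3, 2): F = (25.0000, 51.0000).
Jacobian J = [[2·q^2, 4·p·q + 3], [4·p·q - 4·p + q^2 + 3·q, 2·p^2 + 2·p·q + 3·p]].
At the point, J = [[8.0000, 27.0000], [22.0000, 39.0000]] (det J = -282.0000).
Solving J·Δ = −F gives Δ = (-1.4255, -0.5035).
Then the next iterate is (p, q)₁ = (1.5745, 1.4965).
Re-evaluating at (1.5745, 1.4965): F = (6.541724, 16.056527), so ‖F‖₂ = 17.3380.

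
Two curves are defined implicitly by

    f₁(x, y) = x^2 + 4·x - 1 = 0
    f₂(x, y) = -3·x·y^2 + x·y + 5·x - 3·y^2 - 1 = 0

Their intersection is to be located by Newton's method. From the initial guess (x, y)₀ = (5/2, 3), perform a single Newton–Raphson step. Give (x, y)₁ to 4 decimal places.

At (5/2, 3): F = (15.2500, -75.5000).
Jacobian J = [[2·x + 4, 0], [-3·y^2 + y + 5, -6·x·y + x - 6·y]].
At the point, J = [[9.0000, 0.0000], [-19.0000, -60.5000]] (det J = -544.5000).
Solving J·Δ = −F gives Δ = (-1.6944, -0.7158).
Then the next iterate is (x, y)₁ = (0.8056, 2.2842).

(0.8056, 2.2842)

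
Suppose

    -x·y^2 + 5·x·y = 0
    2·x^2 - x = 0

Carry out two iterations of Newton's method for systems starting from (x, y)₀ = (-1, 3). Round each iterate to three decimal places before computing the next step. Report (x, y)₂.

At (-1, 3): F = (-6.000, 3.000).
Jacobian J = [[-y^2 + 5·y, -2·x·y + 5·x], [4·x - 1, 0]].
At the point, J = [[6.000, 1.000], [-5.000, 0.000]] (det J = 5.000).
Solving J·Δ = −F gives Δ = (0.600, 2.400).
Then the next iterate is (x, y)₁ = (-0.400, 5.400).
Round to (-0.400, 5.400) and repeat: F = (0.864, 0.720), J = [[-2.160, 2.320], [-2.600, 0.000]].
Δ = (0.277, -0.115), so (x, y)₂ = (-0.123, 5.285).

(-0.123, 5.285)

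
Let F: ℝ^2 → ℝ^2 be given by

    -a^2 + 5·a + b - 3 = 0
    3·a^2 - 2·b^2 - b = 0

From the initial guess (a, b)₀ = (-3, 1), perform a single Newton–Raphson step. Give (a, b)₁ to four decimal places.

At (-3, 1): F = (-26.0000, 24.0000).
Jacobian J = [[-2·a + 5, 1], [6·a, -4·b - 1]].
At the point, J = [[11.0000, 1.0000], [-18.0000, -5.0000]] (det J = -37.0000).
Solving J·Δ = −F gives Δ = (2.8649, -5.5135).
Then the next iterate is (a, b)₁ = (-0.1351, -4.5135).

(-0.1351, -4.5135)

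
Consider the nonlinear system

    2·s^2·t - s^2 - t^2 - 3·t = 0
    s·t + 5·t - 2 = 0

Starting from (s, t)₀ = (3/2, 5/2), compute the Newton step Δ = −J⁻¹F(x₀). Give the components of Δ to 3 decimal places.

At (3/2, 5/2): F = (-4.750, 14.250).
Jacobian J = [[4·s·t - 2·s, 2·s^2 - 2·t - 3], [t, s + 5]].
At the point, J = [[12.000, -3.500], [2.500, 6.500]] (det J = 86.750).
Solving J·Δ = −F gives Δ = (-0.219, -2.108).

(-0.219, -2.108)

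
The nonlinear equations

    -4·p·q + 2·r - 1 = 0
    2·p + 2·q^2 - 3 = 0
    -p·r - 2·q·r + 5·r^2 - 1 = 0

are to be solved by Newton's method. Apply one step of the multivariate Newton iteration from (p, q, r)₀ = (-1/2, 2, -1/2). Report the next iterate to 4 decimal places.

At (-1/2, 2, -1/2): F = (2.0000, 4.0000, 2.0000).
Jacobian J = [[-4·q, -4·p, 2], [2, 4·q, 0], [-r, -2·r, -p - 2·q + 10·r]].
At the point, J = [[-8.0000, 2.0000, 2.0000], [2.0000, 8.0000, 0.0000], [0.5000, 1.0000, -8.5000]] (det J = 574.0000).
Solving J·Δ = −F gives Δ = (0.1603, -0.5401, 0.1812).
Then the next iterate is (p, q, r)₁ = (-0.3397, 1.4599, -0.3188).

(-0.3397, 1.4599, -0.3188)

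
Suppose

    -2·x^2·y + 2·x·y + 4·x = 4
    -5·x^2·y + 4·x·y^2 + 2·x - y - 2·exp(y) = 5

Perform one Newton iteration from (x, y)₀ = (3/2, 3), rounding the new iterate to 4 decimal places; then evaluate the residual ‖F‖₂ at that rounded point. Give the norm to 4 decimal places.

At (3/2, 3): F = (-2.5000, -24.921074).
Jacobian J = [[-4·x·y + 2·y + 4, -2·x^2 + 2·x], [-10·x·y + 4·y^2 + 2, -5·x^2 + 8·x·y - 2·exp(y) - 1]].
At the point, J = [[-8.0000, -1.5000], [-7.0000, -16.421074]] (det J = 120.868591).
Solving J·Δ = −F gives Δ = (-0.0304, -1.5047).
Then the next iterate is (x, y)₁ = (1.4696, 1.4953).
Re-evaluating at (1.4696, 1.4953): F = (-0.185485, -15.480982), so ‖F‖₂ = 15.4821.

15.4821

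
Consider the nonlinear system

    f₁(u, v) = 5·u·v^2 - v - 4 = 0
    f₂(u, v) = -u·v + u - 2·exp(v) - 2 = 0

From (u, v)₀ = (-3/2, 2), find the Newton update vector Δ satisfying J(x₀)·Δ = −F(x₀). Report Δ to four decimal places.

(0.0148, -1.1517)

At (-3/2, 2): F = (-36.0000, -15.278112).
Jacobian J = [[5·v^2, 10·u·v - 1], [-v + 1, -u - 2·exp(v)]].
At the point, J = [[20.0000, -31.0000], [-1.0000, -13.278112]] (det J = -296.562244).
Solving J·Δ = −F gives Δ = (0.0148, -1.1517).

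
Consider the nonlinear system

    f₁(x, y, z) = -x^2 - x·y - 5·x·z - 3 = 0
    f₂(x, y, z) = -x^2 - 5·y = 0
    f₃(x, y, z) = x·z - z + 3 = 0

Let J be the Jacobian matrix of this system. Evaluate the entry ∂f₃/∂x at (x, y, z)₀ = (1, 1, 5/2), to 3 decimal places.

2.500

∂f₃/∂x = z.
At (1, 1, 5/2) this is 2.500.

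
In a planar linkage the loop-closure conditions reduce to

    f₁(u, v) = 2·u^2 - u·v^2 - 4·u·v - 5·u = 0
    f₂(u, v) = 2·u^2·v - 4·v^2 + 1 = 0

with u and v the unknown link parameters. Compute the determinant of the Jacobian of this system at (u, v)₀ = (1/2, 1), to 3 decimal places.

66.000

J = [[4·u - v^2 - 4·v - 5, -2·u·v - 4·u], [4·u·v, 2·u^2 - 8·v]].
At the point, J = [[-8.000, -3.000], [2.000, -7.500]].
det J = 66.000.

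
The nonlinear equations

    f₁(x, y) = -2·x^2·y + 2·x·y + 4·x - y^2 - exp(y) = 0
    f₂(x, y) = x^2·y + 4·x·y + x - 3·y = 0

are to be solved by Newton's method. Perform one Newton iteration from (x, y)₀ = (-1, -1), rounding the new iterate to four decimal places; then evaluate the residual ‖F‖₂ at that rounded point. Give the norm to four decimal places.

18.5527

At (-1, -1): F = (-1.367879, 5.0000).
Jacobian J = [[-4·x·y + 2·y + 4, -2·x^2 + 2·x - 2·y - exp(y)], [2·x·y + 4·y + 1, x^2 + 4·x - 3]].
At the point, J = [[-2.0000, -2.367879], [-1.0000, -6.0000]] (det J = 9.632121).
Solving J·Δ = −F gives Δ = (-2.0812, 1.1802).
Then the next iterate is (x, y)₁ = (-3.0812, 0.1802).
Re-evaluating at (-3.0812, 0.1802): F = (-18.086757, -4.131947), so ‖F‖₂ = 18.5527.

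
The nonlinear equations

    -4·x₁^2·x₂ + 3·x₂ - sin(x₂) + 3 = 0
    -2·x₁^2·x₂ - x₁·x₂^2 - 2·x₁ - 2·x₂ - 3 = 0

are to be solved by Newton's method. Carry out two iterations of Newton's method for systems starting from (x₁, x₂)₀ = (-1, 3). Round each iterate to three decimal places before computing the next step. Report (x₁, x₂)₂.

(-0.994, 4.335)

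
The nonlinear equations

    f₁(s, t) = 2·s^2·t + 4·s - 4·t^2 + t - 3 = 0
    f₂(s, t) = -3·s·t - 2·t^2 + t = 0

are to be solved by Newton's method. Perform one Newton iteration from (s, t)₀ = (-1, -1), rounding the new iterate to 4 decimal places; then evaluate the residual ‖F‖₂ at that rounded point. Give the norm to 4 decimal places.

4.9400

At (-1, -1): F = (-14.0000, -6.0000).
Jacobian J = [[4·s·t + 4, 2·s^2 - 8·t + 1], [-3·t, -3·s - 4·t + 1]].
At the point, J = [[8.0000, 11.0000], [3.0000, 8.0000]] (det J = 31.0000).
Solving J·Δ = −F gives Δ = (1.4839, 0.1935).
Then the next iterate is (s, t)₁ = (0.4839, -0.8065).
Re-evaluating at (0.4839, -0.8065): F = (-4.850368, -0.936588), so ‖F‖₂ = 4.9400.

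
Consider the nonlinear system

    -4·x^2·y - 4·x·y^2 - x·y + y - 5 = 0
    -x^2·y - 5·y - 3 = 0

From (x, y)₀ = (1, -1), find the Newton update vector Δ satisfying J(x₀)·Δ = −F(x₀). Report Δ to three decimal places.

At (1, -1): F = (-5.000, 3.000).
Jacobian J = [[-8·x·y - 4·y^2 - y, -4·x^2 - 8·x·y - x + 1], [-2·x·y, -x^2 - 5]].
At the point, J = [[5.000, 4.000], [2.000, -6.000]] (det J = -38.000).
Solving J·Δ = −F gives Δ = (0.474, 0.658).

(0.474, 0.658)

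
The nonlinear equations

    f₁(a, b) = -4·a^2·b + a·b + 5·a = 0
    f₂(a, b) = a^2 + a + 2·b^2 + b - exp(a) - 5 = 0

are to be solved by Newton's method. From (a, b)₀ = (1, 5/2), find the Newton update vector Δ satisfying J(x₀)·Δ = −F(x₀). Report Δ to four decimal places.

At (1, 5/2): F = (-2.5000, 9.281718).
Jacobian J = [[-8·a·b + b + 5, -4·a^2 + a], [2·a - exp(a) + 1, 4·b + 1]].
At the point, J = [[-12.5000, -3.0000], [0.281718, 11.0000]] (det J = -136.654845).
Solving J·Δ = −F gives Δ = (0.0025, -0.8439).

(0.0025, -0.8439)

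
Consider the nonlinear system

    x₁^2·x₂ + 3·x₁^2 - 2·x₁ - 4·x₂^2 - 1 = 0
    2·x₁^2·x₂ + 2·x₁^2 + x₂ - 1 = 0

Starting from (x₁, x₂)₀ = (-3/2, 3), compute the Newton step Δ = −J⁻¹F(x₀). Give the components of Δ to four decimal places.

(0.5099, -1.4114)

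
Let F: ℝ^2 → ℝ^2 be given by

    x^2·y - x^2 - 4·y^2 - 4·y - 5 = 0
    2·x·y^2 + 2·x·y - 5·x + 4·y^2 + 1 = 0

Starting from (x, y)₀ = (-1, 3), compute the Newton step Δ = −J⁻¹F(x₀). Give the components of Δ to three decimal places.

(0.051, -1.896)

At (-1, 3): F = (-51.000, 18.000).
Jacobian J = [[2·x·y - 2·x, x^2 - 8·y - 4], [2·y^2 + 2·y - 5, 4·x·y + 2·x + 8·y]].
At the point, J = [[-4.000, -27.000], [19.000, 10.000]] (det J = 473.000).
Solving J·Δ = −F gives Δ = (0.051, -1.896).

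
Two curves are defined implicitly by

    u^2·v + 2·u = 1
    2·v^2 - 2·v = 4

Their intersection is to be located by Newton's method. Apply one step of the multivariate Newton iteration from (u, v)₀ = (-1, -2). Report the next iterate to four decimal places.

(-0.3000, -1.2000)

At (-1, -2): F = (-5.0000, 8.0000).
Jacobian J = [[2·u·v + 2, u^2], [0, 4·v - 2]].
At the point, J = [[6.0000, 1.0000], [0.0000, -10.0000]] (det J = -60.0000).
Solving J·Δ = −F gives Δ = (0.7000, 0.8000).
Then the next iterate is (u, v)₁ = (-0.3000, -1.2000).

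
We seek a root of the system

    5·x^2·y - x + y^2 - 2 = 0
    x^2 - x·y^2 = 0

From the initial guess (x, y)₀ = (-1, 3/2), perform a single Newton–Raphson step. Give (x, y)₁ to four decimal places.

At (-1, 3/2): F = (8.7500, 3.2500).
Jacobian J = [[10·x·y - 1, 5·x^2 + 2·y], [2·x - y^2, -2·x·y]].
At the point, J = [[-16.0000, 8.0000], [-4.2500, 3.0000]] (det J = -14.0000).
Solving J·Δ = −F gives Δ = (0.0179, -1.0580).
Then the next iterate is (x, y)₁ = (-0.9821, 0.4420).

(-0.9821, 0.4420)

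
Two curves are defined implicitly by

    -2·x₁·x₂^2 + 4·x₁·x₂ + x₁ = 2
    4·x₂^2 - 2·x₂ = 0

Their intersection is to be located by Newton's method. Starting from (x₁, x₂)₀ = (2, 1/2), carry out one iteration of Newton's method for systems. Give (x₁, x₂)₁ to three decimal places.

(0.800, 0.500)

At (2, 1/2): F = (3.000, 0.000).
Jacobian J = [[-2·x₂^2 + 4·x₂ + 1, -4·x₁·x₂ + 4·x₁], [0, 8·x₂ - 2]].
At the point, J = [[2.500, 4.000], [0.000, 2.000]] (det J = 5.000).
Solving J·Δ = −F gives Δ = (-1.200, 0.000).
Then the next iterate is (x₁, x₂)₁ = (0.800, 0.500).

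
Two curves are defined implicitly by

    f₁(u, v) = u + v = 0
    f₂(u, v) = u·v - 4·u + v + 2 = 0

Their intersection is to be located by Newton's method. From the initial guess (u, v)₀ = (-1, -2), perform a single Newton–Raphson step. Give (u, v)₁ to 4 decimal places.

(0.0000, 0.0000)

At (-1, -2): F = (-3.0000, 6.0000).
Jacobian J = [[1, 1], [v - 4, u + 1]].
At the point, J = [[1.0000, 1.0000], [-6.0000, 0.0000]] (det J = 6.0000).
Solving J·Δ = −F gives Δ = (1.0000, 2.0000).
Then the next iterate is (u, v)₁ = (0.0000, 0.0000).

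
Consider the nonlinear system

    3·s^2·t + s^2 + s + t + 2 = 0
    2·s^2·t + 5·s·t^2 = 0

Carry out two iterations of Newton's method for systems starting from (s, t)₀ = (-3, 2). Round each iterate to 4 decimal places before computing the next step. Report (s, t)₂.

At (-3, 2): F = (64.0000, -24.0000).
Jacobian J = [[6·s·t + 2·s + 1, 3·s^2 + 1], [4·s·t + 5·t^2, 2·s^2 + 10·s·t]].
At the point, J = [[-41.0000, 28.0000], [-4.0000, -42.0000]] (det J = 1834.0000).
Solving J·Δ = −F gives Δ = (1.0992, -0.6761).
Then the next iterate is (s, t)₁ = (-1.9008, 1.3239).
Round to (-1.9008, 1.3239) and repeat: F = (19.386054, -7.091158), J = [[-17.900415, 11.839122], [-1.302320, -17.938610]].
Δ = (0.7839, -0.4522), so (s, t)₂ = (-1.1169, 0.8717).

(-1.1169, 0.8717)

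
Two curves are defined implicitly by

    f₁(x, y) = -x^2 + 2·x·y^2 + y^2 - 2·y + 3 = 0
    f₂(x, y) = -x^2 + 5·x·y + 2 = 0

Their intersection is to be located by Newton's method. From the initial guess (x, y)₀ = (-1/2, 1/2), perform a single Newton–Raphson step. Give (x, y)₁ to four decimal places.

(0.5385, 2.1538)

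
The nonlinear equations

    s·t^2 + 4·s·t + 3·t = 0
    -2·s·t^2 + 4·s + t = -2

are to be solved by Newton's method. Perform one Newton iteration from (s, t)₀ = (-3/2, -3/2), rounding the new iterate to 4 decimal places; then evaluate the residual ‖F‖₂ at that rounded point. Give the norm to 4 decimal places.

0.3272

At (-3/2, -3/2): F = (1.1250, 1.2500).
Jacobian J = [[t^2 + 4·t, 2·s·t + 4·s + 3], [-2·t^2 + 4, -4·s·t + 1]].
At the point, J = [[-3.7500, 1.5000], [-0.5000, -8.0000]] (det J = 30.7500).
Solving J·Δ = −F gives Δ = (0.3537, 0.1341).
Then the next iterate is (s, t)₁ = (-1.1463, -1.3659).
Re-evaluating at (-1.1463, -1.3659): F = (0.026592, 0.326164), so ‖F‖₂ = 0.3272.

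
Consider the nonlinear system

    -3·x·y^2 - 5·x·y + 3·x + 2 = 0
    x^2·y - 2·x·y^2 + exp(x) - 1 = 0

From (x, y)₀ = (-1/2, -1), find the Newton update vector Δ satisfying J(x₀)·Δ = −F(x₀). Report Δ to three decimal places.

(0.118, 0.177)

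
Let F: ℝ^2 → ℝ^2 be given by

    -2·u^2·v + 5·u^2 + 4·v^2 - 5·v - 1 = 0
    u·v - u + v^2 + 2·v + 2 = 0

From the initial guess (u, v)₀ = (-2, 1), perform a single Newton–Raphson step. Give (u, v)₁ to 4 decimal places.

(-0.1250, -1.5000)

At (-2, 1): F = (10.0000, 5.0000).
Jacobian J = [[-4·u·v + 10·u, -2·u^2 + 8·v - 5], [v - 1, u + 2·v + 2]].
At the point, J = [[-12.0000, -5.0000], [0.0000, 2.0000]] (det J = -24.0000).
Solving J·Δ = −F gives Δ = (1.8750, -2.5000).
Then the next iterate is (u, v)₁ = (-0.1250, -1.5000).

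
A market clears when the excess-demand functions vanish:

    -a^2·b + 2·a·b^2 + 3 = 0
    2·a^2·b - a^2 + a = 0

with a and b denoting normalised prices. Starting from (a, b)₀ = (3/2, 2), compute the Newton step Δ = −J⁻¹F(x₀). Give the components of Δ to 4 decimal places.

(-0.3750, -1.0000)

At (3/2, 2): F = (10.5000, 8.2500).
Jacobian J = [[-2·a·b + 2·b^2, -a^2 + 4·a·b], [4·a·b - 2·a + 1, 2·a^2]].
At the point, J = [[2.0000, 9.7500], [10.0000, 4.5000]] (det J = -88.5000).
Solving J·Δ = −F gives Δ = (-0.3750, -1.0000).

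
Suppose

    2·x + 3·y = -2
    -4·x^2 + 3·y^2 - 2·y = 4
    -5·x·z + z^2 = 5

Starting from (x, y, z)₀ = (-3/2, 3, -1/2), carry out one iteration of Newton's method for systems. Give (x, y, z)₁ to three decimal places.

At (-3/2, 3, -1/2): F = (8.000, 8.000, -8.500).
Jacobian J = [[2, 3, 0], [-8·x, 6·y - 2, 0], [-5·z, 0, -5·x + 2·z]].
At the point, J = [[2.000, 3.000, 0.000], [12.000, 16.000, 0.000], [2.500, 0.000, 6.500]] (det J = -26.000).
Solving J·Δ = −F gives Δ = (26.000, -20.000, -8.692).
Then the next iterate is (x, y, z)₁ = (24.500, -17.000, -9.192).

(24.500, -17.000, -9.192)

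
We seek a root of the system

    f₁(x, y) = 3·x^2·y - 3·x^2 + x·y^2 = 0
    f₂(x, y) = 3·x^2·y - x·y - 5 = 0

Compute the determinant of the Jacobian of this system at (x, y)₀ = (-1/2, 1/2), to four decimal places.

2.6875

J = [[6·x·y - 6·x + y^2, 3·x^2 + 2·x·y], [6·x·y - y, 3·x^2 - x]].
At the point, J = [[1.7500, 0.2500], [-2.0000, 1.2500]].
det J = 2.6875.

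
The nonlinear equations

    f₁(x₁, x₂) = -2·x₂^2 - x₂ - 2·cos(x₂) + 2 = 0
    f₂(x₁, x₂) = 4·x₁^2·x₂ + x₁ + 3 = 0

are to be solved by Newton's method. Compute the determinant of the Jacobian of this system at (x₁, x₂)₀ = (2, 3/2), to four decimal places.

125.1253

J = [[0, -4·x₂ + 2·sin(x₂) - 1], [8·x₁·x₂ + 1, 4·x₁^2]].
At the point, J = [[0.0000, -5.005010], [25.0000, 16.0000]].
det J = 125.1253.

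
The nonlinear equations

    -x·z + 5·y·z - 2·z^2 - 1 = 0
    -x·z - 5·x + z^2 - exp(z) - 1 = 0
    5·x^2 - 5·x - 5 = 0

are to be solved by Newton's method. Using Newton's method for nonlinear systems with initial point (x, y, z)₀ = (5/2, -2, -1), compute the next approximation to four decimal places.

(1.8125, 2.4229, -2.5649)

At (5/2, -2, -1): F = (9.5000, -10.367879, 13.7500).
Jacobian J = [[-z, 5·z, -x + 5·y - 4·z], [-z - 5, 0, -x + 2·z - exp(z)], [10·x - 5, 0, 0]].
At the point, J = [[1.0000, -5.0000, -8.5000], [-4.0000, 0.0000, -4.867879], [20.0000, 0.0000, 0.0000]] (det J = 486.787944).
Solving J·Δ = −F gives Δ = (-0.6875, 4.4229, -1.5649).
Then the next iterate is (x, y, z)₁ = (1.8125, 2.4229, -2.5649).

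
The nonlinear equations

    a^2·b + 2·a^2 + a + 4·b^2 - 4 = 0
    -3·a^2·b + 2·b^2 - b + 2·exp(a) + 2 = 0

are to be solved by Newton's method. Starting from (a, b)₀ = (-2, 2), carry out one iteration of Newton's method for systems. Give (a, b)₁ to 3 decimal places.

(-1.550, 1.037)

At (-2, 2): F = (26.000, -15.72933).
Jacobian J = [[2·a·b + 4·a + 1, a^2 + 8·b], [-6·a·b + 2·exp(a), -3·a^2 + 4·b - 1]].
At the point, J = [[-15.000, 20.000], [24.27067, -5.000]] (det J = -410.41341).
Solving J·Δ = −F gives Δ = (0.450, -0.963).
Then the next iterate is (a, b)₁ = (-1.550, 1.037).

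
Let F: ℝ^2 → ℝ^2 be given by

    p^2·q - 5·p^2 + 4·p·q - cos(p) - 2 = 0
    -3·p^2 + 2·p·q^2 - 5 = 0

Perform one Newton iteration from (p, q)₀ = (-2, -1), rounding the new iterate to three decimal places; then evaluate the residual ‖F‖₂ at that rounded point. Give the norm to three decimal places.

9.834

At (-2, -1): F = (-17.58385, -21.000).
Jacobian J = [[2·p·q - 10·p + 4·q + sin(p), p^2 + 4·p], [-6·p + 2·q^2, 4·p·q]].
At the point, J = [[19.09070, -4.000], [14.000, 8.000]] (det J = 208.72562).
Solving J·Δ = −F gives Δ = (1.076, 0.741).
Then the next iterate is (p, q)₁ = (-0.924, -0.259).
Re-evaluating at (-0.924, -0.259): F = (-6.13538, -7.68529), so ‖F‖₂ = 9.834.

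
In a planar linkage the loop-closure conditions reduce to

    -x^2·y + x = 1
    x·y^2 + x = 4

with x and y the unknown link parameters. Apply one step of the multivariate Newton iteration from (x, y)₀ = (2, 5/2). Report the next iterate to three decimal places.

(1.213, 2.020)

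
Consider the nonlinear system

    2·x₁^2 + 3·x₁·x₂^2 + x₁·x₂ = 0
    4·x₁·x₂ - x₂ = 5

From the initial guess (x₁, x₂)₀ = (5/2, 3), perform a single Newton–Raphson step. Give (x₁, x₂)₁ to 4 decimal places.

At (5/2, 3): F = (87.5000, 22.0000).
Jacobian J = [[4·x₁ + 3·x₂^2 + x₂, 6·x₁·x₂ + x₁], [4·x₂, 4·x₁ - 1]].
At the point, J = [[40.0000, 47.5000], [12.0000, 9.0000]] (det J = -210.0000).
Solving J·Δ = −F gives Δ = (-1.2262, -0.8095).
Then the next iterate is (x₁, x₂)₁ = (1.2738, 2.1905).

(1.2738, 2.1905)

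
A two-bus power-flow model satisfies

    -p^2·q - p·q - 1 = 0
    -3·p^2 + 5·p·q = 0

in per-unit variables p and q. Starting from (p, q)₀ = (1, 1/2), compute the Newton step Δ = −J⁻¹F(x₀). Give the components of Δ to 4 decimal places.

(-0.7586, -0.4310)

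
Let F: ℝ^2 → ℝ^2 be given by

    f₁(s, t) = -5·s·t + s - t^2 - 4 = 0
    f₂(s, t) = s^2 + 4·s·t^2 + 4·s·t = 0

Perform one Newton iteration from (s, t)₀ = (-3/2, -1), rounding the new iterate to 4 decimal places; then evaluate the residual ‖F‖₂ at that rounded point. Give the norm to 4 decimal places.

3.8064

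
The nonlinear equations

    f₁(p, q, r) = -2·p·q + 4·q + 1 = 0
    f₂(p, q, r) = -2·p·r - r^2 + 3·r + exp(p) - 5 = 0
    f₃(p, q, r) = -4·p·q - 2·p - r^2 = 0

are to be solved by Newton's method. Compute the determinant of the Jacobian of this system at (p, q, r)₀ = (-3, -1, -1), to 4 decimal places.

J = [[-2·q, -2·p + 4, 0], [-2·r + exp(p), 0, -2·p - 2·r + 3], [-4·q - 2, -4·p, -2·r]].
At the point, J = [[2.0000, 10.0000, 0.0000], [2.049787, 0.0000, 11.0000], [2.0000, 12.0000, 2.0000]].
det J = -84.9957.

-84.9957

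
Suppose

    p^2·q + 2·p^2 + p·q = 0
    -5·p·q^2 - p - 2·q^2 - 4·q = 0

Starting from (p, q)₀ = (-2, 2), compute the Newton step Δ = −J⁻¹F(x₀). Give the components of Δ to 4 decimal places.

(0.8114, -0.3200)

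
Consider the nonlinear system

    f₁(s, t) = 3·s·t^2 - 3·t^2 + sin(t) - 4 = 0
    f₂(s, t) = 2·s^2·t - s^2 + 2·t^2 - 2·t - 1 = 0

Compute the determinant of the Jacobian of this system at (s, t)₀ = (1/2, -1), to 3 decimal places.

J = [[3·t^2, 6·s·t - 6·t + cos(t)], [4·s·t - 2·s, 2·s^2 + 4·t - 2]].
At the point, J = [[3.000, 3.54030], [-3.000, -5.500]].
det J = -5.879.

-5.879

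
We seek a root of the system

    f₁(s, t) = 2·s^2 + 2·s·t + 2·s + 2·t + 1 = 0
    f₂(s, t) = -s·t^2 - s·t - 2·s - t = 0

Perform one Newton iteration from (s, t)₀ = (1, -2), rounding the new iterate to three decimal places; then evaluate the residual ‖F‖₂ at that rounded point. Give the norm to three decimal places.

At (1, -2): F = (-3.000, -2.000).
Jacobian J = [[4·s + 2·t + 2, 2·s + 2], [-t^2 - t - 2, -2·s·t - s - 1]].
At the point, J = [[2.000, 4.000], [-4.000, 2.000]] (det J = 20.000).
Solving J·Δ = −F gives Δ = (-0.100, 0.800).
Then the next iterate is (s, t)₁ = (0.900, -1.200).
Re-evaluating at (0.900, -1.200): F = (-0.140, -0.816), so ‖F‖₂ = 0.828.

0.828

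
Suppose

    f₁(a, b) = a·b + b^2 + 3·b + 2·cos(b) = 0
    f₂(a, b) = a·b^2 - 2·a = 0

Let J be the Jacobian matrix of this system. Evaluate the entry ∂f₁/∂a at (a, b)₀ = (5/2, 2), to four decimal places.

2.0000

∂f₁/∂a = b.
At (5/2, 2) this is 2.0000.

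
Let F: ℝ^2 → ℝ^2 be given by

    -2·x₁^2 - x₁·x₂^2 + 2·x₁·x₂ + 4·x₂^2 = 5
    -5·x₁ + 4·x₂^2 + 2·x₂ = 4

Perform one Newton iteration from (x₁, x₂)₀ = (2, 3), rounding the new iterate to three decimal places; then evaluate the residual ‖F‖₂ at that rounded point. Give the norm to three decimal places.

5.189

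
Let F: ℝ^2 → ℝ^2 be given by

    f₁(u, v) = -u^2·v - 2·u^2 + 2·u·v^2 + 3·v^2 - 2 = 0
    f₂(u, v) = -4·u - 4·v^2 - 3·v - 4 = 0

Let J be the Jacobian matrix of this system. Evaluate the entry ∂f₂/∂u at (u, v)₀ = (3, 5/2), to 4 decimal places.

∂f₂/∂u = -4.
At (3, 5/2) this is -4.0000.

-4.0000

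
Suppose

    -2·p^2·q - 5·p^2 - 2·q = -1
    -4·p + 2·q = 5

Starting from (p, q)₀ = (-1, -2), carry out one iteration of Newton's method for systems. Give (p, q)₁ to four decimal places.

(-2.0000, -1.5000)

At (-1, -2): F = (4.0000, -5.0000).
Jacobian J = [[-4·p·q - 10·p, -2·p^2 - 2], [-4, 2]].
At the point, J = [[2.0000, -4.0000], [-4.0000, 2.0000]] (det J = -12.0000).
Solving J·Δ = −F gives Δ = (-1.0000, 0.5000).
Then the next iterate is (p, q)₁ = (-2.0000, -1.5000).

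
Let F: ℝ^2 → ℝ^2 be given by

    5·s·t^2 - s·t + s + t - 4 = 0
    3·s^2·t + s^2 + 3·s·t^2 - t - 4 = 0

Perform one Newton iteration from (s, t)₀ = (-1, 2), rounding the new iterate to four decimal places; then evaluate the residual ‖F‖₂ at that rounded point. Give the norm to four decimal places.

7.9531

At (-1, 2): F = (-21.0000, -11.0000).
Jacobian J = [[5·t^2 - t + 1, 10·s·t - s + 1], [6·s·t + 2·s + 3·t^2, 3·s^2 + 6·s·t - 1]].
At the point, J = [[19.0000, -18.0000], [-2.0000, -10.0000]] (det J = -226.0000).
Solving J·Δ = −F gives Δ = (0.0531, -1.1106).
Then the next iterate is (s, t)₁ = (-0.9469, 0.8894).
Re-evaluating at (-0.9469, 0.8894): F = (-6.960470, -3.847506), so ‖F‖₂ = 7.9531.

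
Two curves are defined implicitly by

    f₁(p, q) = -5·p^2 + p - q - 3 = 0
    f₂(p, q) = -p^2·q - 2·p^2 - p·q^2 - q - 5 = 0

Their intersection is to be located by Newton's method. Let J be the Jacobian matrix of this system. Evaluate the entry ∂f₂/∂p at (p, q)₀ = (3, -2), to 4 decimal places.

-4.0000

∂f₂/∂p = -2·p·q - 4·p - q^2.
At (3, -2) this is -4.0000.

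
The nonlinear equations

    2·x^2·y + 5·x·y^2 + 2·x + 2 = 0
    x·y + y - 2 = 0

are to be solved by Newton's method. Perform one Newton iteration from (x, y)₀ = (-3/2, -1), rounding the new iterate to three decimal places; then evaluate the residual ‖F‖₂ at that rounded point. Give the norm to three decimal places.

At (-3/2, -1): F = (-13.000, -1.500).
Jacobian J = [[4·x·y + 5·y^2 + 2, 2·x^2 + 10·x·y], [y, x + 1]].
At the point, J = [[13.000, 19.500], [-1.000, -0.500]] (det J = 13.000).
Solving J·Δ = −F gives Δ = (-2.750, 2.500).
Then the next iterate is (x, y)₁ = (-4.250, 1.500).
Re-evaluating at (-4.250, 1.500): F = (-0.125, -6.875), so ‖F‖₂ = 6.876.

6.876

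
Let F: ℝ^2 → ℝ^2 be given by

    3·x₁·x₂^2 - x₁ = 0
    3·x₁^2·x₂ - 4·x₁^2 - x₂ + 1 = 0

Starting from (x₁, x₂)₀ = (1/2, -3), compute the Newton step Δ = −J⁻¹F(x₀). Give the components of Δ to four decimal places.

At (1/2, -3): F = (13.0000, 0.7500).
Jacobian J = [[3·x₂^2 - 1, 6·x₁·x₂], [6·x₁·x₂ - 8·x₁, 3·x₁^2 - 1]].
At the point, J = [[26.0000, -9.0000], [-13.0000, -0.2500]] (det J = -123.5000).
Solving J·Δ = −F gives Δ = (0.0283, 1.5263).

(0.0283, 1.5263)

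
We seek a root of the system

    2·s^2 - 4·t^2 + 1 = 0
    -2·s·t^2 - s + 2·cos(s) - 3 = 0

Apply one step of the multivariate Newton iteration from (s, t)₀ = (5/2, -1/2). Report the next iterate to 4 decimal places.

At (5/2, -1/2): F = (12.5000, -8.352287).
Jacobian J = [[4·s, -8·t], [-2·t^2 - 2·sin(s) - 1, -4·s·t]].
At the point, J = [[10.0000, 4.0000], [-2.696944, 5.0000]] (det J = 60.787777).
Solving J·Δ = −F gives Δ = (-1.5778, 0.8194).
Then the next iterate is (s, t)₁ = (0.9222, 0.3194).

(0.9222, 0.3194)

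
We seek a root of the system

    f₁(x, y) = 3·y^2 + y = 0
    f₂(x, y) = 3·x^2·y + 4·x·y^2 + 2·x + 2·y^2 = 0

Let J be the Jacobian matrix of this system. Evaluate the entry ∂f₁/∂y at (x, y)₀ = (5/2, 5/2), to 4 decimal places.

16.0000

∂f₁/∂y = 6·y + 1.
At (5/2, 5/2) this is 16.0000.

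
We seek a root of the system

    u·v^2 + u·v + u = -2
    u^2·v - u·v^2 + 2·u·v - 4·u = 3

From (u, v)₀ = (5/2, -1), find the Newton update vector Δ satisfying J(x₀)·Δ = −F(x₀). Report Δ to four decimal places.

(0.4545, 1.9818)

At (5/2, -1): F = (4.5000, -26.7500).
Jacobian J = [[v^2 + v + 1, 2·u·v + u], [2·u·v - v^2 + 2·v - 4, u^2 - 2·u·v + 2·u]].
At the point, J = [[1.0000, -2.5000], [-12.0000, 16.2500]] (det J = -13.7500).
Solving J·Δ = −F gives Δ = (0.4545, 1.9818).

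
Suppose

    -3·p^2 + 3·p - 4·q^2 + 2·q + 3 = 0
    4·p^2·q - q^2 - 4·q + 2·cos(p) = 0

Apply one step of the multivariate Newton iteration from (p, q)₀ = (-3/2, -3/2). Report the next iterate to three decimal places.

(-1.649, 0.074)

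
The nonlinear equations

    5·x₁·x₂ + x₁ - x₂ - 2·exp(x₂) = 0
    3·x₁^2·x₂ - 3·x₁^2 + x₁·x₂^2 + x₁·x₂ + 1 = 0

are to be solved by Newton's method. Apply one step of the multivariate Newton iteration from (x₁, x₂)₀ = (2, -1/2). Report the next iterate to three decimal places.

At (2, -1/2): F = (-3.71306, -17.500).
Jacobian J = [[5·x₂ + 1, 5·x₁ - 2·exp(x₂) - 1], [6·x₁·x₂ - 6·x₁ + x₂^2 + x₂, 3·x₁^2 + 2·x₁·x₂ + x₁]].
At the point, J = [[-1.500, 7.78694], [-18.250, 12.000]] (det J = 124.11163).
Solving J·Δ = −F gives Δ = (-0.739, 0.334).
Then the next iterate is (x₁, x₂)₁ = (1.261, -0.166).

(1.261, -0.166)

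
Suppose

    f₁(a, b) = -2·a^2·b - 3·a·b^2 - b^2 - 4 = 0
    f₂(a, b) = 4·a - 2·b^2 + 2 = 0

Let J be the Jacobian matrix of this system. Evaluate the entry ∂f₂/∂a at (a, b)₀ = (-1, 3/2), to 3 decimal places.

4.000

∂f₂/∂a = 4.
At (-1, 3/2) this is 4.000.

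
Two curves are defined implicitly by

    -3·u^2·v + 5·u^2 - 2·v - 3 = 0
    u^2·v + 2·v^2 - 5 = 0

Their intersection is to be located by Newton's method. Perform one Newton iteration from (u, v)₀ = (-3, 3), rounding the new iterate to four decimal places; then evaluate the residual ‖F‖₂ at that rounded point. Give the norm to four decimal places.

At (-3, 3): F = (-45.0000, 40.0000).
Jacobian J = [[-6·u·v + 10·u, -3·u^2 - 2], [2·u·v, u^2 + 4·v]].
At the point, J = [[24.0000, -29.0000], [-18.0000, 21.0000]] (det J = -18.0000).
Solving J·Δ = −F gives Δ = (11.9444, 8.3333).
Then the next iterate is (u, v)₁ = (8.9444, 11.3333).
Re-evaluating at (8.9444, 11.3333): F = (-2345.725049, 1158.577346), so ‖F‖₂ = 2616.2430.

2616.2430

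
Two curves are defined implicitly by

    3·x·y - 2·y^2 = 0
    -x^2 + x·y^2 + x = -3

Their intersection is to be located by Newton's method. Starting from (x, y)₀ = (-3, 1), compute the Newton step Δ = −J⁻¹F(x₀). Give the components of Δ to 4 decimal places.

At (-3, 1): F = (-11.0000, -12.0000).
Jacobian J = [[3·y, 3·x - 4·y], [-2·x + y^2 + 1, 2·x·y]].
At the point, J = [[3.0000, -13.0000], [8.0000, -6.0000]] (det J = 86.0000).
Solving J·Δ = −F gives Δ = (1.0465, -0.6047).

(1.0465, -0.6047)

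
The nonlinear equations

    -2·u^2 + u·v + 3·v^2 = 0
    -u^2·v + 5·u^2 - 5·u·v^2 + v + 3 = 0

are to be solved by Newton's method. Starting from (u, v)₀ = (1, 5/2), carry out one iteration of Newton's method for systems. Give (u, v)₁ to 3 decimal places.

At (1, 5/2): F = (19.250, -23.250).
Jacobian J = [[-4·u + v, u + 6·v], [-2·u·v + 10·u - 5·v^2, -u^2 - 10·u·v + 1]].
At the point, J = [[-1.500, 16.000], [-26.250, -25.000]] (det J = 457.500).
Solving J·Δ = −F gives Δ = (0.239, -1.181).
Then the next iterate is (u, v)₁ = (1.239, 1.319).

(1.239, 1.319)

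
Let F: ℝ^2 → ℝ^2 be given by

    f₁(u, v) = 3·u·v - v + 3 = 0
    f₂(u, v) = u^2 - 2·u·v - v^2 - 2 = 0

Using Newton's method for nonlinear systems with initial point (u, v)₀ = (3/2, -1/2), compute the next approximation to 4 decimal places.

At (3/2, -1/2): F = (1.2500, 1.5000).
Jacobian J = [[3·v, 3·u - 1], [2·u - 2·v, -2·u - 2·v]].
At the point, J = [[-1.5000, 3.5000], [4.0000, -2.0000]] (det J = -11.0000).
Solving J·Δ = −F gives Δ = (-0.7045, -0.6591).
Then the next iterate is (u, v)₁ = (0.7955, -1.1591).

(0.7955, -1.1591)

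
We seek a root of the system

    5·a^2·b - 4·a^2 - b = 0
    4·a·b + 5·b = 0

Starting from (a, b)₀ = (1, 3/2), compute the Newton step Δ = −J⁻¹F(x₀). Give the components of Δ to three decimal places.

(0.923, -2.115)

At (1, 3/2): F = (2.000, 13.500).
Jacobian J = [[10·a·b - 8·a, 5·a^2 - 1], [4·b, 4·a + 5]].
At the point, J = [[7.000, 4.000], [6.000, 9.000]] (det J = 39.000).
Solving J·Δ = −F gives Δ = (0.923, -2.115).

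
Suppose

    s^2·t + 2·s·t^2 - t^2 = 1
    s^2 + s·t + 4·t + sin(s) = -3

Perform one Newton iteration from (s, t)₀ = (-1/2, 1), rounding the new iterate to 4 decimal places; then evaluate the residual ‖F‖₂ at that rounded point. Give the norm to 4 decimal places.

At (-1/2, 1): F = (-2.7500, 6.270574).
Jacobian J = [[2·s·t + 2·t^2, s^2 + 4·s·t - 2·t], [2·s + t + cos(s), s + 4]].
At the point, J = [[1.0000, -3.7500], [0.877583, 3.5000]] (det J = 6.790935).
Solving J·Δ = −F gives Δ = (-2.0453, -1.2788).
Then the next iterate is (s, t)₁ = (-2.5453, -0.2788).
Re-evaluating at (-2.5453, -0.2788): F = (-3.279639, 8.511403), so ‖F‖₂ = 9.1214.

9.1214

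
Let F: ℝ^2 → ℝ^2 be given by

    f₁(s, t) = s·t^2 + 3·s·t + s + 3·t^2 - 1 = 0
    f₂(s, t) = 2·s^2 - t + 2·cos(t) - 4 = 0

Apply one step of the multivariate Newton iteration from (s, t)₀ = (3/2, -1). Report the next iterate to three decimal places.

(1.046, -0.788)

At (3/2, -1): F = (0.500, 2.58060).
Jacobian J = [[t^2 + 3·t + 1, 2·s·t + 3·s + 6·t], [4·s, -2·sin(t) - 1]].
At the point, J = [[-1.000, -4.500], [6.000, 0.68294]] (det J = 26.31706).
Solving J·Δ = −F gives Δ = (-0.454, 0.212).
Then the next iterate is (s, t)₁ = (1.046, -0.788).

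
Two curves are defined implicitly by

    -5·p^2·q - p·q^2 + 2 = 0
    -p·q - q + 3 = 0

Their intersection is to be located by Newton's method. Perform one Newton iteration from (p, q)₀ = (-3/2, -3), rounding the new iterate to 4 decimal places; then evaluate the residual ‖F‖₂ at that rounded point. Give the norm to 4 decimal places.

138.7816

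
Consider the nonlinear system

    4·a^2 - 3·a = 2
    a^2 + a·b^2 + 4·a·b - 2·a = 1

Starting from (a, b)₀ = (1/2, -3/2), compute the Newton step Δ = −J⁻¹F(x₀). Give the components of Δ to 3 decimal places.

At (1/2, -3/2): F = (-2.500, -3.625).
Jacobian J = [[8·a - 3, 0], [2·a + b^2 + 4·b - 2, 2·a·b + 4·a]].
At the point, J = [[1.000, 0.000], [-4.750, 0.500]] (det J = 0.500).
Solving J·Δ = −F gives Δ = (2.500, 31.000).

(2.500, 31.000)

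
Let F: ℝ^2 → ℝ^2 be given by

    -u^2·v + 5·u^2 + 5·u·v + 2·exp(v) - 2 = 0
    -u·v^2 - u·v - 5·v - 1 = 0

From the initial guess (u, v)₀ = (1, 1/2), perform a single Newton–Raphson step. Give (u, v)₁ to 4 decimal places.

At (1, 1/2): F = (8.297443, -4.2500).
Jacobian J = [[-2·u·v + 10·u + 5·v, -u^2 + 5·u + 2·exp(v)], [-v^2 - v, -2·u·v - u - 5]].
At the point, J = [[11.5000, 7.297443], [-0.7500, -7.0000]] (det J = -75.026918).
Solving J·Δ = −F gives Δ = (-0.3608, -0.5685).
Then the next iterate is (u, v)₁ = (0.6392, -0.0685).

(0.6392, -0.0685)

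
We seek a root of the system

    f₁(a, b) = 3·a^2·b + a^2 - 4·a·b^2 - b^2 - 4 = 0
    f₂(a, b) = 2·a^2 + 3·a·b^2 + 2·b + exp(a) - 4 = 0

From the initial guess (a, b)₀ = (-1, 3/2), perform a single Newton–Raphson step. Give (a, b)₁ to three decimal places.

At (-1, 3/2): F = (8.250, -5.38212).
Jacobian J = [[6·a·b + 2·a - 4·b^2, 3·a^2 - 8·a·b - 2·b], [4·a + 3·b^2 + exp(a), 6·a·b + 2]].
At the point, J = [[-20.000, 12.000], [3.11788, -7.000]] (det J = 102.58545).
Solving J·Δ = −F gives Δ = (-0.067, -0.799).
Then the next iterate is (a, b)₁ = (-1.067, 0.701).

(-1.067, 0.701)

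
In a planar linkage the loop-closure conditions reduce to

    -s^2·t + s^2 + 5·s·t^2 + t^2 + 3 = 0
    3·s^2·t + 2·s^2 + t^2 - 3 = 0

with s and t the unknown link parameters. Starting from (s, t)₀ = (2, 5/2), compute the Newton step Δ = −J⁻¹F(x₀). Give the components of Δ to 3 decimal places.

At (2, 5/2): F = (65.750, 41.250).
Jacobian J = [[-2·s·t + 2·s + 5·t^2, -s^2 + 10·s·t + 2·t], [6·s·t + 4·s, 3·s^2 + 2·t]].
At the point, J = [[25.250, 51.000], [38.000, 17.000]] (det J = -1508.750).
Solving J·Δ = −F gives Δ = (-0.654, -0.966).

(-0.654, -0.966)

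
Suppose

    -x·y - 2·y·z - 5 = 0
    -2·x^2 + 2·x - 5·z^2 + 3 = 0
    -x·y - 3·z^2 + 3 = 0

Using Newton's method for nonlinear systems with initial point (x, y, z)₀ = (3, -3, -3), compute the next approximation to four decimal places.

(1.9857, -0.2429, -1.5381)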